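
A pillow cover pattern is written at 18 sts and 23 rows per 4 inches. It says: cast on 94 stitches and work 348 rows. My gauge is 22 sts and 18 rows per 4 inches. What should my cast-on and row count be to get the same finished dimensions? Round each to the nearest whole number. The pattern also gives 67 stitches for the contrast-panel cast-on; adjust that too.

Cast on 115 stitches; work 272 rows; contrast-panel cast-on 82 stitches.

Stitches: 94 × 22/18 = 114.89 → 115.
Rows: 348 × 18/23 = 272.35 → 272.
contrast-panel cast-on: 67 × 22/18 = 81.89 → 82.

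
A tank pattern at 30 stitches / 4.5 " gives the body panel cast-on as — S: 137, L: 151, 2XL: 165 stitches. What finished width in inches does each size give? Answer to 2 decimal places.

S 20.55 inches; L 22.65 inches; 2XL 24.75 inches.

30/4.5 = 6.667 sts per in.
S: 137 / 6.667 = 20.550 → 20.55 in.
L: 151 / 6.667 = 22.650 → 22.65 in.
2XL: 165 / 6.667 = 24.750 → 24.75 in.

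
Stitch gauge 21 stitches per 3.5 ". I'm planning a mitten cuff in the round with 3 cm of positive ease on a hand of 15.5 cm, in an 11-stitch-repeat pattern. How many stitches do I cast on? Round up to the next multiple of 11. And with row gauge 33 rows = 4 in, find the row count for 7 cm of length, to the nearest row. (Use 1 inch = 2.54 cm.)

Finished = 15.5 + 3 = 18.5 cm.
18.5 cm × 1/2.54 = 7.28 inches.
21/3.5 = 6 sts per in; 7.28 × 6 = 43.70 sts.
Next multiple of 11 → 44.
7 cm = 2.76 inches; × 8.25 = 22.74 → 23 rows.

Cast on 44 stitches; work 23 rows.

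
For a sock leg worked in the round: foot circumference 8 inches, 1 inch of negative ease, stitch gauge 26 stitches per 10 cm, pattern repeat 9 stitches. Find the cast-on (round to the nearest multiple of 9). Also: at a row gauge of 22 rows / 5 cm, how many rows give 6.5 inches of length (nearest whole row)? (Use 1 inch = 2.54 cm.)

Cast on 45 stitches; work 73 rows.

Finished = 8 − 1 = 7 inches.
7 inches × 2.54 = 17.78 cm.
26/10 = 2.6 sts per cm; 17.78 × 2.6 = 46.23 sts.
Nearest multiple of 9 → 45.
6.5 inches = 16.51 cm; × 4.4 = 72.64 → 73 rows.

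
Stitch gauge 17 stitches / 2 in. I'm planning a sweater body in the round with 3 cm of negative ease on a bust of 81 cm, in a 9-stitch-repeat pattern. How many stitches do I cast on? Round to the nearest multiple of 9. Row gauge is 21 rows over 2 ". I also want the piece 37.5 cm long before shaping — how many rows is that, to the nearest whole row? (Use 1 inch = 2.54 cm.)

Cast on 261 stitches; work 155 rows.

Finished = 81 − 3 = 78 cm.
78 cm × 1/2.54 = 30.71 inches.
17/2 = 8.5 sts per in; 30.71 × 8.5 = 261.02 sts.
Nearest multiple of 9 → 261.
37.5 cm = 14.76 inches; × 10.5 = 155.02 → 155 rows.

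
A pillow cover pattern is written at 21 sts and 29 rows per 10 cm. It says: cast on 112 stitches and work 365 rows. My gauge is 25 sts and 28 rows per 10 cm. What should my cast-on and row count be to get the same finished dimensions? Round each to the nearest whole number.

Cast on 133 stitches; work 352 rows.

Stitches: 112 × 25/21 = 133.33 → 133.
Rows: 365 × 28/29 = 352.41 → 352.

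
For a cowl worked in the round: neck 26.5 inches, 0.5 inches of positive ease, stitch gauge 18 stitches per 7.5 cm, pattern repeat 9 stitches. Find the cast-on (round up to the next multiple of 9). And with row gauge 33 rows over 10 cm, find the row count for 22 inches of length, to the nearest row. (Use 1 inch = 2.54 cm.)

Cast on 171 stitches; work 184 rows.

Finished = 26.5 + 0.5 = 27 inches.
27 inches × 2.54 = 68.58 cm.
18/7.5 = 2.4 sts per cm; 68.58 × 2.4 = 164.59 sts.
Next multiple of 9 → 171.
22 inches = 55.88 cm; × 3.3 = 184.40 → 184 rows.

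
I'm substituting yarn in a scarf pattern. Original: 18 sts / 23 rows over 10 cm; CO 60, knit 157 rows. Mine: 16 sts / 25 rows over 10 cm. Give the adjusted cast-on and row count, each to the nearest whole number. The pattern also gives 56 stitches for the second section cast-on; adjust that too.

Stitches: 60 × 16/18 = 53.33 → 53.
Rows: 157 × 25/23 = 170.65 → 171.
second section cast-on: 56 × 16/18 = 49.78 → 50.

Cast on 53 stitches; work 171 rows; second section cast-on 50 stitches.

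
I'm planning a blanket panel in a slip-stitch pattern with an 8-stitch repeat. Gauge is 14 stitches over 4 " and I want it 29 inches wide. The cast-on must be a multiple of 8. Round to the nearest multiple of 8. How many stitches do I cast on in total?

104 stitches.

14 / 4 = 3.5 sts per inch.
29 × 3.5 = 101.50 sts.
Nearest multiple of 8: 104.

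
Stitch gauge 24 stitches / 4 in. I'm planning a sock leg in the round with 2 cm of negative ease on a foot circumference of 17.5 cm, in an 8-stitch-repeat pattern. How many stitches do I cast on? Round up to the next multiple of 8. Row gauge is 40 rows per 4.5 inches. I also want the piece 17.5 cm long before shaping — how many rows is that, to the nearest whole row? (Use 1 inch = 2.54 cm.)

Cast on 40 stitches; work 61 rows.

Finished = 17.5 − 2 = 15.5 cm.
15.5 cm × 1/2.54 = 6.10 inches.
24/4 = 6 sts per in; 6.10 × 6 = 36.61 sts.
Next multiple of 8 → 40.
17.5 cm = 6.89 inches; × 8.889 = 61.24 → 61 rows.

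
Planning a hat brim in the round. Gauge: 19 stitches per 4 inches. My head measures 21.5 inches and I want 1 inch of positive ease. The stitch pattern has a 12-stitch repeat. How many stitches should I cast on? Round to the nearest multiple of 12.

108 stitches.

Finished = 21.5 + 1 = 22.5 inches.
19 / 4 = 4.75 sts/in.
22.5 × 4.75 = 106.88 sts.
Nearest multiple of 12: 108.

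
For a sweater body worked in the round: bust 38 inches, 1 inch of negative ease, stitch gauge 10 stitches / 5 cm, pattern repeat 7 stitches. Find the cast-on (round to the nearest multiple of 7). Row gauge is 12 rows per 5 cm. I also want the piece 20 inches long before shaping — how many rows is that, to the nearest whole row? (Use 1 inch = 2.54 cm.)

Finished = 38 − 1 = 37 inches.
37 inches × 2.54 = 93.98 cm.
10/5 = 2 sts per cm; 93.98 × 2 = 187.96 sts.
Nearest multiple of 7 → 189.
20 inches = 50.80 cm; × 2.4 = 121.92 → 122 rows.

Cast on 189 stitches; work 122 rows.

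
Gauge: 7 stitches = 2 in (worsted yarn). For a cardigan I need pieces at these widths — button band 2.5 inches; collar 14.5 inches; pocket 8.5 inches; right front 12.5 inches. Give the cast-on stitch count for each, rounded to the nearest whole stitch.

Rate = 7/2 = 3.5 sts per in.
button band: 2.5 × 3.5 = 8.75 → 9.
collar: 14.5 × 3.5 = 50.75 → 51.
pocket: 8.5 × 3.5 = 29.75 → 30.
right front: 12.5 × 3.5 = 43.75 → 44.

button band 9; collar 51; pocket 30; right front 44.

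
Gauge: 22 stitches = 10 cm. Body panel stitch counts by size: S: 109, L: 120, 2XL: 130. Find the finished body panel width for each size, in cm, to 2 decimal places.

22/10 = 2.2 sts per cm.
S: 109 / 2.2 = 49.545 → 49.55 cm.
L: 120 / 2.2 = 54.545 → 54.55 cm.
2XL: 130 / 2.2 = 59.091 → 59.09 cm.

S 49.55 cm; L 54.55 cm; 2XL 59.09 cm.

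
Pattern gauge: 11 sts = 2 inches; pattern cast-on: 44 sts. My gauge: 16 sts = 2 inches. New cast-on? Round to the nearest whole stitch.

Scale factor = 16 / 11 = 1.455.
44 × 16 / 11 = 64.00 sts.

CO 64 sts.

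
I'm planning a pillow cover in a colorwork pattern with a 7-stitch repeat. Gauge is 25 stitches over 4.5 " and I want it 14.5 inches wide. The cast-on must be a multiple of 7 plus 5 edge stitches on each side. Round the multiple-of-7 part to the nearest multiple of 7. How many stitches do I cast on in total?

Cast on 80 stitches.

25 / 4.5 = 5.556 sts per inch.
14.5 × 5.556 = 80.56 sts.
Less 10 edge sts → 70.56 for the repeat.
Nearest multiple of 7: 70.
Add back 10 edge sts → 80.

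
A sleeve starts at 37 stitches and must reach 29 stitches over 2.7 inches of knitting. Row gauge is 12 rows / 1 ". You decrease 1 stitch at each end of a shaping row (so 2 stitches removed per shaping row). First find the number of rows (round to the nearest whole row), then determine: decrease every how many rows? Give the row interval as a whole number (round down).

Rows = 2.7 × 12 = 32.4 → 32 rows.
Stitches to remove: 8 → 4 shaping rows (at 2 st each).
32 / 4 = 8.00 → every 8 rows.

Decrease every 8th row.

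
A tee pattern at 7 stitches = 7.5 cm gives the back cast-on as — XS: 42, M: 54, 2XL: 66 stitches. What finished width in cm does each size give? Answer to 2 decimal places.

XS 45.00 cm; M 57.86 cm; 2XL 70.71 cm.

7/7.5 = 0.933 sts per cm.
XS: 42 / 0.933 = 45.000 → 45.00 cm.
M: 54 / 0.933 = 57.857 → 57.86 cm.
2XL: 66 / 0.933 = 70.714 → 70.71 cm.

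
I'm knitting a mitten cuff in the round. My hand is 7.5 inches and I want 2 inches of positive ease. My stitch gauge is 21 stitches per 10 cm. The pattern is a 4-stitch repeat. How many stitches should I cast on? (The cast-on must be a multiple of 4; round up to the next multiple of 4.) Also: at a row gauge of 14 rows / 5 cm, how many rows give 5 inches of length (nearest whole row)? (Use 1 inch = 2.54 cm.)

Cast on 52 stitches; work 36 rows.

Finished = 7.5 + 2 = 9.5 inches.
9.5 inches × 2.54 = 24.13 cm.
21/10 = 2.1 sts per cm; 24.13 × 2.1 = 50.67 sts.
Next multiple of 4 → 52.
5 inches = 12.70 cm; × 2.8 = 35.56 → 36 rows.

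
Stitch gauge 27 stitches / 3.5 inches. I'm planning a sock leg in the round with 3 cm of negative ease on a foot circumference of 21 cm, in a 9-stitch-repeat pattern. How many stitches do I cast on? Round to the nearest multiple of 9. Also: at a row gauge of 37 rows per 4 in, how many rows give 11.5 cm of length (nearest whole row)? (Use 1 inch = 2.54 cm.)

Cast on 54 stitches; work 42 rows.

Finished = 21 − 3 = 18 cm.
18 cm × 1/2.54 = 7.09 inches.
27/3.5 = 7.714 sts per in; 7.09 × 7.714 = 54.67 sts.
Nearest multiple of 9 → 54.
11.5 cm = 4.53 inches; × 9.25 = 41.88 → 42 rows.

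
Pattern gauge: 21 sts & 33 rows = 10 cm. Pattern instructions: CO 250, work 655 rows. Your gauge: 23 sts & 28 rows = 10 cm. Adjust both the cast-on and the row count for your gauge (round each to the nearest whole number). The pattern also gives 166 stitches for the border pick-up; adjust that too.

Stitches: 250 × 23/21 = 273.81 → 274.
Rows: 655 × 28/33 = 555.76 → 556.
border pick-up: 166 × 23/21 = 181.81 → 182.

Cast on 274 stitches; work 556 rows; border pick-up 182 stitches.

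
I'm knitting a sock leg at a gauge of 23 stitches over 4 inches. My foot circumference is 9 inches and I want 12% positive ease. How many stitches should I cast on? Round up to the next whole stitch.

Finished = 9 × 1.12 = 10.08 in.
23 / 4 = 5.75 sts per inch.
10.08 × 5.75 = 57.96 sts.
→ 58 sts.

Cast on 58 stitches.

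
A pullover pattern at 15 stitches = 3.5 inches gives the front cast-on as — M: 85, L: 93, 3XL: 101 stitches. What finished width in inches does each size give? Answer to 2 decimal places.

15/3.5 = 4.286 sts per in.
M: 85 / 4.286 = 19.833 → 19.83 in.
L: 93 / 4.286 = 21.700 → 21.70 in.
3XL: 101 / 4.286 = 23.567 → 23.57 in.

M 19.83 inches; L 21.70 inches; 3XL 23.57 inches.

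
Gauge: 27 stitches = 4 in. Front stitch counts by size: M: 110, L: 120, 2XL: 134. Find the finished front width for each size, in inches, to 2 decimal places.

27/4 = 6.75 sts per in.
M: 110 / 6.75 = 16.296 → 16.30 in.
L: 120 / 6.75 = 17.778 → 17.78 in.
2XL: 134 / 6.75 = 19.852 → 19.85 in.

M 16.30 inches; L 17.78 inches; 2XL 19.85 inches.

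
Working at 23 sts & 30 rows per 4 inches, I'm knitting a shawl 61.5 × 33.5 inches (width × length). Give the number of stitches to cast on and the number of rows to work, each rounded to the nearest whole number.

Cast on 354 stitches and work 251 rows.

Stitch gauge = 23/4 = 5.75 sts/in; 61.5 × 5.75 = 353.62 → 354 sts.
Row gauge = 30/4 = 7.5 rows/in; 33.5 × 7.5 = 251.25 → 251 rows.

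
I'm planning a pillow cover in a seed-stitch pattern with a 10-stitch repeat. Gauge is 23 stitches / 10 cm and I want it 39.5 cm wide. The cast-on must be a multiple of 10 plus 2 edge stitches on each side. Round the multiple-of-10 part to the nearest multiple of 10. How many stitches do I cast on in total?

CO 94 sts.

23 / 10 = 2.3 sts per cm.
39.5 × 2.3 = 90.85 sts.
Less 4 edge sts → 86.85 for the repeat.
Nearest multiple of 10: 90.
Add back 4 edge sts → 94.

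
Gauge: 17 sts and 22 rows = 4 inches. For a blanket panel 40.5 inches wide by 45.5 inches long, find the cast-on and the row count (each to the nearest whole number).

Stitch gauge = 17/4 = 4.25 sts/in; 40.5 × 4.25 = 172.12 → 172 sts.
Row gauge = 22/4 = 5.5 rows/in; 45.5 × 5.5 = 250.25 → 250 rows.

Cast on 172 stitches and work 250 rows.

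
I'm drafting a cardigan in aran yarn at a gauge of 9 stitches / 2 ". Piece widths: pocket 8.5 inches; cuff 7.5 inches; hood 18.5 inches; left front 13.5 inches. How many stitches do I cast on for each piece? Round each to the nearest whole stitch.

Rate = 9/2 = 4.5 sts per in.
pocket: 8.5 × 4.5 = 38.25 → 38.
cuff: 7.5 × 4.5 = 33.75 → 34.
hood: 18.5 × 4.5 = 83.25 → 83.
left front: 13.5 × 4.5 = 60.75 → 61.

pocket 38; cuff 34; hood 83; left front 61.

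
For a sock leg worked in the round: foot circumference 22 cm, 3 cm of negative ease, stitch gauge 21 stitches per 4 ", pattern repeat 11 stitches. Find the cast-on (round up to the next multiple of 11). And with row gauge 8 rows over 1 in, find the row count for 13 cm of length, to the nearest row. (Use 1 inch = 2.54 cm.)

Finished = 22 − 3 = 19 cm.
19 cm × 1/2.54 = 7.48 inches.
21/4 = 5.25 sts per in; 7.48 × 5.25 = 39.27 sts.
Next multiple of 11 → 44.
13 cm = 5.12 inches; × 8 = 40.94 → 41 rows.

Cast on 44 stitches; work 41 rows.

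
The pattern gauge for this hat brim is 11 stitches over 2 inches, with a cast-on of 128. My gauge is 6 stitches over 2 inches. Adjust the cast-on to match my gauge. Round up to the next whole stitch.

Scale factor = 6 / 11 = 0.545.
128 × 6 / 11 = 69.82 sts.
→ 70 sts.

Cast on 70 stitches.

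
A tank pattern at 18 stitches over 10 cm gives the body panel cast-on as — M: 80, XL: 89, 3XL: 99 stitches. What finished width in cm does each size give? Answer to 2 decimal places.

18/10 = 1.8 sts per cm.
M: 80 / 1.8 = 44.444 → 44.44 cm.
XL: 89 / 1.8 = 49.444 → 49.44 cm.
3XL: 99 / 1.8 = 55.000 → 55.00 cm.

M 44.44 cm; XL 49.44 cm; 3XL 55.00 cm.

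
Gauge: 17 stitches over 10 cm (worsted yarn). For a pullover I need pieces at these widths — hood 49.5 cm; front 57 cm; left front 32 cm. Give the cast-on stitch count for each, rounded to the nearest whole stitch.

Rate = 17/10 = 1.7 sts per cm.
hood: 49.5 × 1.7 = 84.15 → 84.
front: 57 × 1.7 = 96.90 → 97.
left front: 32 × 1.7 = 54.40 → 54.

hood 84; front 97; left front 54.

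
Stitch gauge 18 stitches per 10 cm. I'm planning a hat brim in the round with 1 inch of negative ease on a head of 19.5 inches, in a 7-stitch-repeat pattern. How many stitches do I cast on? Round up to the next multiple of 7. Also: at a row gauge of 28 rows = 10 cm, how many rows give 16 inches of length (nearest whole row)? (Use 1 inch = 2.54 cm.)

Finished = 19.5 − 1 = 18.5 inches.
18.5 inches × 2.54 = 46.99 cm.
18/10 = 1.8 sts per cm; 46.99 × 1.8 = 84.58 sts.
Next multiple of 7 → 91.
16 inches = 40.64 cm; × 2.8 = 113.79 → 114 rows.

Cast on 91 stitches; work 114 rows.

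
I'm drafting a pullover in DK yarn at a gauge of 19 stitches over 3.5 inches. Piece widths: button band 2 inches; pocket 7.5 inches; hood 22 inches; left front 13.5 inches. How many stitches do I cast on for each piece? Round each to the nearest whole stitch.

Rate = 19/3.5 = 5.429 sts per in.
button band: 2 × 5.429 = 10.86 → 11.
pocket: 7.5 × 5.429 = 40.71 → 41.
hood: 22 × 5.429 = 119.43 → 119.
left front: 13.5 × 5.429 = 73.29 → 73.

button band 11; pocket 41; hood 119; left front 73.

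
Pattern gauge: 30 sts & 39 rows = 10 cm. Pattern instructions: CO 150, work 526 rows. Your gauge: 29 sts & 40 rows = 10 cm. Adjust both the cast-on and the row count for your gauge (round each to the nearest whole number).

Cast on 145 stitches; work 539 rows.

Stitches: 150 × 29/30 = 145.00 → 145.
Rows: 526 × 40/39 = 539.49 → 539.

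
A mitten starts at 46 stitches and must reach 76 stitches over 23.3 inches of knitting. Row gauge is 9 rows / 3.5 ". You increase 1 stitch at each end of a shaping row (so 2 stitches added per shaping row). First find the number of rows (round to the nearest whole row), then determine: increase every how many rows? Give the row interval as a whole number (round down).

Rows = 23.3 × 2.571 = 59.9 → 60 rows.
Stitches to add: 30 → 15 shaping rows (at 2 st each).
60 / 15 = 4.00 → every 4 rows.

Increase every 4th row.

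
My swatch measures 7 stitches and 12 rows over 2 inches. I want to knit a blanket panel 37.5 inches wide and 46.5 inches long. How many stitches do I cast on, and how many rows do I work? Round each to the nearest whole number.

Stitch gauge = 7/2 = 3.5 sts/in; 37.5 × 3.5 = 131.25 → 131 sts.
Row gauge = 12/2 = 6 rows/in; 46.5 × 6 = 279.00 → 279 rows.

Cast on 131 stitches and work 279 rows.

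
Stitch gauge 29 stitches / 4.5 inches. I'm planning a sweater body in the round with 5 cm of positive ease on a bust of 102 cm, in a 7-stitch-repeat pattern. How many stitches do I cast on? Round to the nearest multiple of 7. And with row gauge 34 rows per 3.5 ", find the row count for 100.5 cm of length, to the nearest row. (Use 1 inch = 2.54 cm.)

Cast on 273 stitches; work 384 rows.

Finished = 102 + 5 = 107 cm.
107 cm × 1/2.54 = 42.13 inches.
29/4.5 = 6.444 sts per in; 42.13 × 6.444 = 271.48 sts.
Nearest multiple of 7 → 273.
100.5 cm = 39.57 inches; × 9.714 = 384.36 → 384 rows.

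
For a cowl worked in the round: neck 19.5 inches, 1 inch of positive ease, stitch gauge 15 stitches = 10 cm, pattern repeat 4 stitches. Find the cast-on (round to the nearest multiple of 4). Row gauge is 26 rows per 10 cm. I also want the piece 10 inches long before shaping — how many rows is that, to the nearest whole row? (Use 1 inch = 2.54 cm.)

Cast on 80 stitches; work 66 rows.

Finished = 19.5 + 1 = 20.5 inches.
20.5 inches × 2.54 = 52.07 cm.
15/10 = 1.5 sts per cm; 52.07 × 1.5 = 78.11 sts.
Nearest multiple of 4 → 80.
10 inches = 25.40 cm; × 2.6 = 66.04 → 66 rows.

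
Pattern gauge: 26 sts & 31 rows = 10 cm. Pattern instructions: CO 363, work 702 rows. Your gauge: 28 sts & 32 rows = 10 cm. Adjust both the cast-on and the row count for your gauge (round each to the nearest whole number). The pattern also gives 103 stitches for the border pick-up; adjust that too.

Cast on 391 stitches; work 725 rows; border pick-up 111 stitches.

Stitches: 363 × 28/26 = 390.92 → 391.
Rows: 702 × 32/31 = 724.65 → 725.
border pick-up: 103 × 28/26 = 110.92 → 111.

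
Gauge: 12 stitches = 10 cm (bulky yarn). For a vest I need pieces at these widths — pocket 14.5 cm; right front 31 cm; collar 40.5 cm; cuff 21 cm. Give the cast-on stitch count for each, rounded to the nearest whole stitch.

pocket 17; right front 37; collar 49; cuff 25.

Rate = 12/10 = 1.2 sts per cm.
pocket: 14.5 × 1.2 = 17.40 → 17.
right front: 31 × 1.2 = 37.20 → 37.
collar: 40.5 × 1.2 = 48.60 → 49.
cuff: 21 × 1.2 = 25.20 → 25.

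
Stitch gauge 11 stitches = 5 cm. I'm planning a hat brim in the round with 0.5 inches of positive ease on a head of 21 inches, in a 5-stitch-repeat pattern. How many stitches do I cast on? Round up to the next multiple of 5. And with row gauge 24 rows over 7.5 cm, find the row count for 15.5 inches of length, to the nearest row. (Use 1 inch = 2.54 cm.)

Finished = 21 + 0.5 = 21.5 inches.
21.5 inches × 2.54 = 54.61 cm.
11/5 = 2.2 sts per cm; 54.61 × 2.2 = 120.14 sts.
Next multiple of 5 → 125.
15.5 inches = 39.37 cm; × 3.2 = 125.98 → 126 rows.

Cast on 125 stitches; work 126 rows.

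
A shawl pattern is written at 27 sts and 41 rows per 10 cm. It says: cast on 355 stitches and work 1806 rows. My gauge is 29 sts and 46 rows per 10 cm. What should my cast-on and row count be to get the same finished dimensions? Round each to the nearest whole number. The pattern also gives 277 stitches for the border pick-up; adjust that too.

Stitches: 355 × 29/27 = 381.30 → 381.
Rows: 1806 × 46/41 = 2026.24 → 2026.
border pick-up: 277 × 29/27 = 297.52 → 298.

Cast on 381 stitches; work 2026 rows; border pick-up 298 stitches.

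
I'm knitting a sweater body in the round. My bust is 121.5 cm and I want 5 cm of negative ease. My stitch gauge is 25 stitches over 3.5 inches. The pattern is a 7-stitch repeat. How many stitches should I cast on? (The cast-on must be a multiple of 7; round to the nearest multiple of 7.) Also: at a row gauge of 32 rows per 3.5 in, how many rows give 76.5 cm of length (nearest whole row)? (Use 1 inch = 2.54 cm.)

Cast on 329 stitches; work 275 rows.

Finished = 121.5 − 5 = 116.5 cm.
116.5 cm × 1/2.54 = 45.87 inches.
25/3.5 = 7.143 sts per in; 45.87 × 7.143 = 327.62 sts.
Nearest multiple of 7 → 329.
76.5 cm = 30.12 inches; × 9.143 = 275.37 → 275 rows.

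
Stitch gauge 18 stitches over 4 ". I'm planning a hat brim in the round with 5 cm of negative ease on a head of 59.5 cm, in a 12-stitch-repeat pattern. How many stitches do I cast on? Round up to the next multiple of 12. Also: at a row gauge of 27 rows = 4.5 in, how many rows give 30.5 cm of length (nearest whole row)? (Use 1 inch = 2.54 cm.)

Finished = 59.5 − 5 = 54.5 cm.
54.5 cm × 1/2.54 = 21.46 inches.
18/4 = 4.5 sts per in; 21.46 × 4.5 = 96.56 sts.
Next multiple of 12 → 108.
30.5 cm = 12.01 inches; × 6 = 72.05 → 72 rows.

Cast on 108 stitches; work 72 rows.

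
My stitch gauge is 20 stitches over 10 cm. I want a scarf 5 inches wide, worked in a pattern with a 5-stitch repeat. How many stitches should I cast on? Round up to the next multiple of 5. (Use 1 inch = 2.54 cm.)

Cast on 30 stitches.

5 in = 5 × 2.54 = 12.70 cm.
20 / 10 = 2 sts/cm.
12.70 × 2 = 25.40 sts.
→ 30.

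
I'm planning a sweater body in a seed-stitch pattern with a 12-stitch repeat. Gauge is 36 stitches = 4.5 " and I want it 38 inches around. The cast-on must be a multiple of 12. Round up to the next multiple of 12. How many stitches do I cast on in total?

36 / 4.5 = 8 sts per inch.
38 × 8 = 304.00 sts.
Next multiple of 12: 312.

Cast on 312 stitches.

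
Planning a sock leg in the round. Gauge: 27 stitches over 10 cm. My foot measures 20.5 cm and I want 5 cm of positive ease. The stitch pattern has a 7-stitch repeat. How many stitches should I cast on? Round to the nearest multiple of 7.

70 stitches.

Finished = 20.5 + 5 = 25.5 cm.
27 / 10 = 2.7 sts/cm.
25.5 × 2.7 = 68.85 sts.
Nearest multiple of 7: 70.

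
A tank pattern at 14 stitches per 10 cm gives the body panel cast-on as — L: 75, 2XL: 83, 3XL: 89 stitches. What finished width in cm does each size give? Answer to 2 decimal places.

L 53.57 cm; 2XL 59.29 cm; 3XL 63.57 cm.

14/10 = 1.4 sts per cm.
L: 75 / 1.4 = 53.571 → 53.57 cm.
2XL: 83 / 1.4 = 59.286 → 59.29 cm.
3XL: 89 / 1.4 = 63.571 → 63.57 cm.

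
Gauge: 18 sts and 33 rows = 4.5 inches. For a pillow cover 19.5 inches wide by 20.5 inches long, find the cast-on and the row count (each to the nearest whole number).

Stitch gauge = 18/4.5 = 4 sts/in; 19.5 × 4 = 78.00 → 78 sts.
Row gauge = 33/4.5 = 7.333 rows/in; 20.5 × 7.333 = 150.33 → 150 rows.

Cast on 78 stitches and work 150 rows.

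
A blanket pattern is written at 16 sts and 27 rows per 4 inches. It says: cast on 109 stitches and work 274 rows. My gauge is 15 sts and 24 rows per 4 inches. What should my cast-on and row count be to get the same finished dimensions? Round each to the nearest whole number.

Stitches: 109 × 15/16 = 102.19 → 102.
Rows: 274 × 24/27 = 243.56 → 244.

Cast on 102 stitches; work 244 rows.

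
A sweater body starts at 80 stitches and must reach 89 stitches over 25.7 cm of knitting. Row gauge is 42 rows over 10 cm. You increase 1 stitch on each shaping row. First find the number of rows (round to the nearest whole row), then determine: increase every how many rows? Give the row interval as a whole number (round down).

Increase every 12th row.

Rows = 25.7 × 4.2 = 107.9 → 108 rows.
Stitches to add: 9 → 9 shaping rows (at 1 st each).
108 / 9 = 12.00 → every 12 rows.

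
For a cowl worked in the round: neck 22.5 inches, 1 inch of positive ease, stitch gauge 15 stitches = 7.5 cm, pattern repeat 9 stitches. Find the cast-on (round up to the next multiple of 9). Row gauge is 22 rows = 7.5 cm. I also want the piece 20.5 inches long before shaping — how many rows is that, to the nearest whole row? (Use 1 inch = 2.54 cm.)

Cast on 126 stitches; work 153 rows.

Finished = 22.5 + 1 = 23.5 inches.
23.5 inches × 2.54 = 59.69 cm.
15/7.5 = 2 sts per cm; 59.69 × 2 = 119.38 sts.
Next multiple of 9 → 126.
20.5 inches = 52.07 cm; × 2.933 = 152.74 → 153 rows.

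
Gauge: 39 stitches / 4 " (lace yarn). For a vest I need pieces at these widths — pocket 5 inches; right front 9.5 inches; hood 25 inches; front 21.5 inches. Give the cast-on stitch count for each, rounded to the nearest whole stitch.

Rate = 39/4 = 9.75 sts per in.
pocket: 5 × 9.75 = 48.75 → 49.
right front: 9.5 × 9.75 = 92.62 → 93.
hood: 25 × 9.75 = 243.75 → 244.
front: 21.5 × 9.75 = 209.62 → 210.

pocket 49; right front 93; hood 244; front 210.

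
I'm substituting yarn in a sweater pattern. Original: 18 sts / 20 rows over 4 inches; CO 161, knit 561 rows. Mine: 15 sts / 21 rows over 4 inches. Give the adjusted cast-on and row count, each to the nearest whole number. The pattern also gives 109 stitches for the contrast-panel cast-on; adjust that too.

Cast on 134 stitches; work 589 rows; contrast-panel cast-on 91 stitches.

Stitches: 161 × 15/18 = 134.17 → 134.
Rows: 561 × 21/20 = 589.05 → 589.
contrast-panel cast-on: 109 × 15/18 = 90.83 → 91.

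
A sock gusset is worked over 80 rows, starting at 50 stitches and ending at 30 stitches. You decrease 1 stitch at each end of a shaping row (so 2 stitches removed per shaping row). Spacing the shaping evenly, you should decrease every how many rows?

Decrease every 8th row.

Stitches to remove: |30 − 50| = 20.
Shaping rows needed: 20 / 2 = 10.
80 rows / 10 = every 8 rows.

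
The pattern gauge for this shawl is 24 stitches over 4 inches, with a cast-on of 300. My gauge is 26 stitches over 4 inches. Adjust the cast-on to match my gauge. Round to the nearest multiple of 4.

Scale factor = 26 / 24 = 1.083.
300 × 26 / 24 = 325.00 sts.
→ 324 sts.

Cast on 324 stitches.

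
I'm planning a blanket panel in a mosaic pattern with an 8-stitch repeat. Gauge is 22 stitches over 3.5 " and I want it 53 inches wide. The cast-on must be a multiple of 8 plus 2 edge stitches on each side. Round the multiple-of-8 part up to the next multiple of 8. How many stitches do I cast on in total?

22 / 3.5 = 6.286 sts per inch.
53 × 6.286 = 333.14 sts.
Less 4 edge sts → 329.14 for the repeat.
Next multiple of 8: 336.
Add back 4 edge sts → 340.

CO 340 sts.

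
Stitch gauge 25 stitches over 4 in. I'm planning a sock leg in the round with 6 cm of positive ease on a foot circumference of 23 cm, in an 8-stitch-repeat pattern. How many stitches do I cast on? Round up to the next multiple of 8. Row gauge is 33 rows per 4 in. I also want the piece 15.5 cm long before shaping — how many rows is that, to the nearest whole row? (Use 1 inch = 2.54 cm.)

Cast on 72 stitches; work 50 rows.

Finished = 23 + 6 = 29 cm.
29 cm × 1/2.54 = 11.42 inches.
25/4 = 6.25 sts per in; 11.42 × 6.25 = 71.36 sts.
Next multiple of 8 → 72.
15.5 cm = 6.10 inches; × 8.25 = 50.34 → 50 rows.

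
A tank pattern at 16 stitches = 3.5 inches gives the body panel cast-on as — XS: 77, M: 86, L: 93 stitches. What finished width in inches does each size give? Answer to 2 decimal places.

16/3.5 = 4.571 sts per in.
XS: 77 / 4.571 = 16.844 → 16.84 in.
M: 86 / 4.571 = 18.812 → 18.81 in.
L: 93 / 4.571 = 20.344 → 20.34 in.

XS 16.84 inches; M 18.81 inches; L 20.34 inches.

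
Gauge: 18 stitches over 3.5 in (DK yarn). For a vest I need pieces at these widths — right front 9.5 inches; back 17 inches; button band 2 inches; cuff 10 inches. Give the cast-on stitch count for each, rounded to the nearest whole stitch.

Rate = 18/3.5 = 5.143 sts per in.
right front: 9.5 × 5.143 = 48.86 → 49.
back: 17 × 5.143 = 87.43 → 87.
button band: 2 × 5.143 = 10.29 → 10.
cuff: 10 × 5.143 = 51.43 → 51.

right front 49; back 87; button band 10; cuff 51.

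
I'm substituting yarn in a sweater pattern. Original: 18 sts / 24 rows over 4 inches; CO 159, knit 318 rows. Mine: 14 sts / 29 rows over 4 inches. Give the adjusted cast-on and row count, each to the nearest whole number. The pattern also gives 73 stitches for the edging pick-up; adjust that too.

Cast on 124 stitches; work 384 rows; edging pick-up 57 stitches.

Stitches: 159 × 14/18 = 123.67 → 124.
Rows: 318 × 29/24 = 384.25 → 384.
edging pick-up: 73 × 14/18 = 56.78 → 57.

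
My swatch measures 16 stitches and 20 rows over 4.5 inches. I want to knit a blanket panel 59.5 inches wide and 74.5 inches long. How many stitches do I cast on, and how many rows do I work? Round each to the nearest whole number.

Cast on 212 stitches and work 331 rows.

Stitch gauge = 16/4.5 = 3.556 sts/in; 59.5 × 3.556 = 211.56 → 212 sts.
Row gauge = 20/4.5 = 4.444 rows/in; 74.5 × 4.444 = 331.11 → 331 rows.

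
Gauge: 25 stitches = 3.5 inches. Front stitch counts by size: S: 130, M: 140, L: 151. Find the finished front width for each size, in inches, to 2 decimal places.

S 18.20 inches; M 19.60 inches; L 21.14 inches.

25/3.5 = 7.143 sts per in.
S: 130 / 7.143 = 18.200 → 18.20 in.
M: 140 / 7.143 = 19.600 → 19.60 in.
L: 151 / 7.143 = 21.140 → 21.14 in.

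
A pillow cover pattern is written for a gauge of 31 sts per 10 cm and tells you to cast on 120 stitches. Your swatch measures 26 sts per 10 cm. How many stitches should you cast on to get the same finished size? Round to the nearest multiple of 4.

Scale factor = 26 / 31 = 0.839.
120 × 26 / 31 = 100.65 sts.
→ 100 sts.

100 stitches.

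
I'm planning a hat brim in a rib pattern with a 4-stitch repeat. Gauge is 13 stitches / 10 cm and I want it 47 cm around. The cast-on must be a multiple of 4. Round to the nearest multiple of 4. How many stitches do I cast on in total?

13 / 10 = 1.3 sts per cm.
47 × 1.3 = 61.10 sts.
Nearest multiple of 4: 60.

60 stitches.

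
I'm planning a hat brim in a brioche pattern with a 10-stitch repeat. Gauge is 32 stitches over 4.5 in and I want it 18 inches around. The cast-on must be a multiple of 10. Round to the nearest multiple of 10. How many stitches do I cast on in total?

CO 130 sts.

32 / 4.5 = 7.111 sts per inch.
18 × 7.111 = 128.00 sts.
Nearest multiple of 10: 130.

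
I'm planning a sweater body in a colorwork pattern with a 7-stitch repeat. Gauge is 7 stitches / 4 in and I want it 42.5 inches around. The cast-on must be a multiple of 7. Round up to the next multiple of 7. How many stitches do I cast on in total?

7 / 4 = 1.75 sts per inch.
42.5 × 1.75 = 74.38 sts.
Next multiple of 7: 77.

77 stitches.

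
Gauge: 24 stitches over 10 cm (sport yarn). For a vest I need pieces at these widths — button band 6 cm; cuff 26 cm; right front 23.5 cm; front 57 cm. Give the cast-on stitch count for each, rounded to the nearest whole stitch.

button band 14; cuff 62; right front 56; front 137.

Rate = 24/10 = 2.4 sts per cm.
button band: 6 × 2.4 = 14.40 → 14.
cuff: 26 × 2.4 = 62.40 → 62.
right front: 23.5 × 2.4 = 56.40 → 56.
front: 57 × 2.4 = 136.80 → 137.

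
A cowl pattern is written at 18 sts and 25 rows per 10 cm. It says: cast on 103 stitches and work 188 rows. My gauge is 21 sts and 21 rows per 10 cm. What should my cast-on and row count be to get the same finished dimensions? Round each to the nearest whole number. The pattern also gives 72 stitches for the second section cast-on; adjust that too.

Stitches: 103 × 21/18 = 120.17 → 120.
Rows: 188 × 21/25 = 157.92 → 158.
second section cast-on: 72 × 21/18 = 84.00 → 84.

Cast on 120 stitches; work 158 rows; second section cast-on 84 stitches.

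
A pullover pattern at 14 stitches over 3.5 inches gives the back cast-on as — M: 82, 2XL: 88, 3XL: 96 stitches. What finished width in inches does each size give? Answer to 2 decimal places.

14/3.5 = 4 sts per in.
M: 82 / 4 = 20.500 → 20.50 in.
2XL: 88 / 4 = 22.000 → 22.00 in.
3XL: 96 / 4 = 24.000 → 24.00 in.

M 20.50 inches; 2XL 22.00 inches; 3XL 24.00 inches.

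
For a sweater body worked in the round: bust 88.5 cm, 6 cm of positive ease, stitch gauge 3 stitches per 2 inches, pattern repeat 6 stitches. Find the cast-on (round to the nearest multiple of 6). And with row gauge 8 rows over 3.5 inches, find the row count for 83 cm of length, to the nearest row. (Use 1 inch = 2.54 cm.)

Finished = 88.5 + 6 = 94.5 cm.
94.5 cm × 1/2.54 = 37.20 inches.
3/2 = 1.5 sts per in; 37.20 × 1.5 = 55.81 sts.
Nearest multiple of 6 → 54.
83 cm = 32.68 inches; × 2.286 = 74.69 → 75 rows.

Cast on 54 stitches; work 75 rows.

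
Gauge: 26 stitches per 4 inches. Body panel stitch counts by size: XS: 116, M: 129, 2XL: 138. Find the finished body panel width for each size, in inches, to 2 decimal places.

26/4 = 6.5 sts per in.
XS: 116 / 6.5 = 17.846 → 17.85 in.
M: 129 / 6.5 = 19.846 → 19.85 in.
2XL: 138 / 6.5 = 21.231 → 21.23 in.

XS 17.85 inches; M 19.85 inches; 2XL 21.23 inches.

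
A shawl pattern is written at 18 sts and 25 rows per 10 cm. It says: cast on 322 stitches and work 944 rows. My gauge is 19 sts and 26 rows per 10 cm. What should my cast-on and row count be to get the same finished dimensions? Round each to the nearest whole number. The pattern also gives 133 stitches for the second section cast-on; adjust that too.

Stitches: 322 × 19/18 = 339.89 → 340.
Rows: 944 × 26/25 = 981.76 → 982.
second section cast-on: 133 × 19/18 = 140.39 → 140.

Cast on 340 stitches; work 982 rows; second section cast-on 140 stitches.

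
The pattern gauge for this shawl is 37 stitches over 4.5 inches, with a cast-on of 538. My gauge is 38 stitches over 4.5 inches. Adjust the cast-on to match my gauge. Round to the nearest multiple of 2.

Scale factor = 38 / 37 = 1.027.
538 × 38 / 37 = 552.54 sts.
→ 552 sts.

552 stitches.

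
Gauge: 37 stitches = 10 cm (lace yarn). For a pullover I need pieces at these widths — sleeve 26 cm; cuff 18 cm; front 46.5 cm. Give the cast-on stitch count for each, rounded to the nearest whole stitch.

Rate = 37/10 = 3.7 sts per cm.
sleeve: 26 × 3.7 = 96.20 → 96.
cuff: 18 × 3.7 = 66.60 → 67.
front: 46.5 × 3.7 = 172.05 → 172.

sleeve 96; cuff 67; front 172.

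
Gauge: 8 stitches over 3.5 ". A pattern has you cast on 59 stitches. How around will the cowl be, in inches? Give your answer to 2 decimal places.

8 stitches / 3.5 inch = 2.286 stitches per inch.
59 / 2.286 = 25.812 inches.

25.81 inches.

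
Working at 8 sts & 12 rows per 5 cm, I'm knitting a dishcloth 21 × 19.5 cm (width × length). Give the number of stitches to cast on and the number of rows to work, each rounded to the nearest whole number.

Cast on 34 stitches and work 47 rows.

Stitch gauge = 8/5 = 1.6 sts/cm; 21 × 1.6 = 33.60 → 34 sts.
Row gauge = 12/5 = 2.4 rows/cm; 19.5 × 2.4 = 46.80 → 47 rows.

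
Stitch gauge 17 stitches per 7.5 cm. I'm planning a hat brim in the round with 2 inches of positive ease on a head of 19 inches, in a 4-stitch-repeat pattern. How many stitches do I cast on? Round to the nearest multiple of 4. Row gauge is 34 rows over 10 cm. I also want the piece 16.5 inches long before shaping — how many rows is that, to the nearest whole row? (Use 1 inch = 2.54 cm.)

Finished = 19 + 2 = 21 inches.
21 inches × 2.54 = 53.34 cm.
17/7.5 = 2.267 sts per cm; 53.34 × 2.267 = 120.90 sts.
Nearest multiple of 4 → 120.
16.5 inches = 41.91 cm; × 3.4 = 142.49 → 142 rows.

Cast on 120 stitches; work 142 rows.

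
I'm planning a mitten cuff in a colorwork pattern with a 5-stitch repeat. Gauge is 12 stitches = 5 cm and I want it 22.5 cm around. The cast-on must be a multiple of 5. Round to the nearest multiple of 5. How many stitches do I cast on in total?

CO 55 sts.

12 / 5 = 2.4 sts per cm.
22.5 × 2.4 = 54.00 sts.
Nearest multiple of 5: 55.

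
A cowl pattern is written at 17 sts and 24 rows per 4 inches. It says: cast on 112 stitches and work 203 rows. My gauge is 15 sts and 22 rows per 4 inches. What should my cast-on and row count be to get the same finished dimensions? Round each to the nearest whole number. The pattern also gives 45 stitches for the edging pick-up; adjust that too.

Cast on 99 stitches; work 186 rows; edging pick-up 40 stitches.

Stitches: 112 × 15/17 = 98.82 → 99.
Rows: 203 × 22/24 = 186.08 → 186.
edging pick-up: 45 × 15/17 = 39.71 → 40.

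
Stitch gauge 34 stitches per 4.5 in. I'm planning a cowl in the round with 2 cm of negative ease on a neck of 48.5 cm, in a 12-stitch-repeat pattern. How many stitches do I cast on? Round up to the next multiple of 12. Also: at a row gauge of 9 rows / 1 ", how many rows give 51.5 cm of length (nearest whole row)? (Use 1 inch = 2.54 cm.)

Cast on 144 stitches; work 182 rows.

Finished = 48.5 − 2 = 46.5 cm.
46.5 cm × 1/2.54 = 18.31 inches.
34/4.5 = 7.556 sts per in; 18.31 × 7.556 = 138.32 sts.
Next multiple of 12 → 144.
51.5 cm = 20.28 inches; × 9 = 182.48 → 182 rows.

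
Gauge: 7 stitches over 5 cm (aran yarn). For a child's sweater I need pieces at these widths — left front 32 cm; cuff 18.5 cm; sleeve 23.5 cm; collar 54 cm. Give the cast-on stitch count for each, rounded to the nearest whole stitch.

Rate = 7/5 = 1.4 sts per cm.
left front: 32 × 1.4 = 44.80 → 45.
cuff: 18.5 × 1.4 = 25.90 → 26.
sleeve: 23.5 × 1.4 = 32.90 → 33.
collar: 54 × 1.4 = 75.60 → 76.

left front 45; cuff 26; sleeve 33; collar 76.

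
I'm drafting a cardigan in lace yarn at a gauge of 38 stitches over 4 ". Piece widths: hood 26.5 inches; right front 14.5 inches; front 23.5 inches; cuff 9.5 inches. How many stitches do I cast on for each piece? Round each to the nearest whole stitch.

hood 252; right front 138; front 223; cuff 90.

Rate = 38/4 = 9.5 sts per in.
hood: 26.5 × 9.5 = 251.75 → 252.
right front: 14.5 × 9.5 = 137.75 → 138.
front: 23.5 × 9.5 = 223.25 → 223.
cuff: 9.5 × 9.5 = 90.25 → 90.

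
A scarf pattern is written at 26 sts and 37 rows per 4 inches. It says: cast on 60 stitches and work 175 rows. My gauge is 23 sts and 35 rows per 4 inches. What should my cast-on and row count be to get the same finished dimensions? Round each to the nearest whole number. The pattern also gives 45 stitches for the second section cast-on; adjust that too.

Cast on 53 stitches; work 166 rows; second section cast-on 40 stitches.

Stitches: 60 × 23/26 = 53.08 → 53.
Rows: 175 × 35/37 = 165.54 → 166.
second section cast-on: 45 × 23/26 = 39.81 → 40.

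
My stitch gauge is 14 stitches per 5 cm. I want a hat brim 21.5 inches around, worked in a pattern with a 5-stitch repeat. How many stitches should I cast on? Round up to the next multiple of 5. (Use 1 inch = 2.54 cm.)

CO 155 sts.

21.5 in = 21.5 × 2.54 = 54.61 cm.
14 / 5 = 2.8 sts/cm.
54.61 × 2.8 = 152.91 sts.
→ 155.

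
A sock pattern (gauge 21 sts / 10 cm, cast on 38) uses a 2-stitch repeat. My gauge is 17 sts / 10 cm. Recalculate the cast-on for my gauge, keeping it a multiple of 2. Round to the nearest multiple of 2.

Cast on 30 stitches.

38 × 17 / 21 = 30.76.
Nearest multiple of 2: 30.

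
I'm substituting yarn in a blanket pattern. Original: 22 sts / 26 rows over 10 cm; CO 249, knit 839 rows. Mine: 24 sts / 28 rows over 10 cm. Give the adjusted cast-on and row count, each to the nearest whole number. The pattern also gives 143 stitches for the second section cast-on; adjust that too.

Stitches: 249 × 24/22 = 271.64 → 272.
Rows: 839 × 28/26 = 903.54 → 904.
second section cast-on: 143 × 24/22 = 156.00 → 156.

Cast on 272 stitches; work 904 rows; second section cast-on 156 stitches.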